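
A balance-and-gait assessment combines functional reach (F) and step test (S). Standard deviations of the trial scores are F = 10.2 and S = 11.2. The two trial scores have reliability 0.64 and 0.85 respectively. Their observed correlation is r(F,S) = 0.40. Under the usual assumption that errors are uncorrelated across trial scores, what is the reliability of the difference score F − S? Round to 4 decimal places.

0.5925

Var(F−S) = 10.2² + 11.2² − 2·10.2·11.2·0.40 = 229.48 − 91.392 = 138.088.
Because errors are independent across components, Cov(Tᵢ,Tⱼ) = Cov(Xᵢ,Xⱼ); the off-diagonal part of the true-score variance is the same as above.
True-score variance = [10.2²·0.64 + 11.2²·0.85] − 91.392 = 173.21 − 91.392 = 81.8176.
Reliability = 81.8176 / 138.088 = 0.5925.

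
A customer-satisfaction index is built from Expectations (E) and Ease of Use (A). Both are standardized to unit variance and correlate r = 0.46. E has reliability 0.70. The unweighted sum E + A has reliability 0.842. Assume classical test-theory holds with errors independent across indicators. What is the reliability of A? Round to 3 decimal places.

0.839

Var(E+A) = 2 + 2·0.46 = 2.920.
True-score variance = ρ_E + ρ_A + 2·0.46, so 0.842 = (0.70 + ρ_A + 0.92) / 2.920.
ρ_A = 0.842·2.920 − 0.70 − 0.92 = 0.839.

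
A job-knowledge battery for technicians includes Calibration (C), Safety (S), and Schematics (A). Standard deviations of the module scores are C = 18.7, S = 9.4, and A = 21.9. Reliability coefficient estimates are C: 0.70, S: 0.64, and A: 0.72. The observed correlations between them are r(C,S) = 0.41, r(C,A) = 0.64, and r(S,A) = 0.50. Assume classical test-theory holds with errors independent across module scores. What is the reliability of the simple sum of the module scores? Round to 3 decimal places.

0.849

Var(C+S+A) = 18.7² + 9.4² + 21.9² + 2·[18.7·9.4·0.41 + 18.7·21.9·0.64 + 9.4·21.9·0.50] = 917.66 + 874.198 = 1791.86.
Because errors are independent across components, Cov(Tᵢ,Tⱼ) = Cov(Xᵢ,Xⱼ); the off-diagonal part of the true-score variance is the same as above.
True-score variance = [18.7²·0.70 + 9.4²·0.64 + 21.9²·0.72] + 874.198 = 646.653 + 874.198 = 1520.85.
Reliability = 1520.85 / 1791.86 = 0.849.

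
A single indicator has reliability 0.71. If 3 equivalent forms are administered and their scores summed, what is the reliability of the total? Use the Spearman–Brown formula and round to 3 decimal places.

ρ_k = kρ / (1 + (k−1)ρ) = 3·0.71 / (1 + 2·0.71) = 2.130 / 2.420 = 0.880.

0.880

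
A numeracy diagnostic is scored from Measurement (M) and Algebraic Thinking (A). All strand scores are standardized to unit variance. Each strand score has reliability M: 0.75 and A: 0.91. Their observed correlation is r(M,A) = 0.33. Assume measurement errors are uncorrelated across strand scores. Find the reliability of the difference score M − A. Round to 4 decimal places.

0.7463

Var(M−A) = 1 + 1 − 2·0.33 = 2 − 0.66 = 1.34.
With uncorrelated errors the cross-covariances are all true-score covariance, so they carry over unchanged; only the diagonal terms shrink to ρᵢσᵢ².
True-score variance = [0.75 + 0.91] − 0.66 = 1.66 − 0.66 = 1.
Reliability = 1 / 1.34 = 0.7463.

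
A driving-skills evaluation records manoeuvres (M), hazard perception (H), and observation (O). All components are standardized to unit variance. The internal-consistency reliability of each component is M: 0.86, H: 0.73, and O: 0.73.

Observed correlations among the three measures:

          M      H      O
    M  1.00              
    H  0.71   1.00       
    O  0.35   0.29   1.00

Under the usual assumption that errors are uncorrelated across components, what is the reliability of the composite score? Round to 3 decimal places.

Var(M+H+O) = 3 + 2·[0.71 + 0.35 + 0.29] = 3 + 2.7 = 5.7.
With uncorrelated errors the cross-covariances are all true-score covariance, so they carry over unchanged; only the diagonal terms shrink to ρᵢσᵢ².
True-score variance = [0.86 + 0.73 + 0.73] + 2.7 = 2.32 + 2.7 = 5.02.
Reliability = 5.02 / 5.7 = 0.881.

0.881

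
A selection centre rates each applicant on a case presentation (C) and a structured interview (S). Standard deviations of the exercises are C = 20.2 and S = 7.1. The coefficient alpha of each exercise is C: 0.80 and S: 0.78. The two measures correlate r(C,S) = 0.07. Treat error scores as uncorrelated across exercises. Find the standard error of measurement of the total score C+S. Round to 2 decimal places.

Var(total) = 458.45 + 20.0788 = 478.529.
True-score variance = 365.752 + 20.0788 = 385.831, so reliability = 0.8063.
Error variance = 478.529 − 385.831 = 92.6982; SEM = √92.6982 = 9.63.

9.63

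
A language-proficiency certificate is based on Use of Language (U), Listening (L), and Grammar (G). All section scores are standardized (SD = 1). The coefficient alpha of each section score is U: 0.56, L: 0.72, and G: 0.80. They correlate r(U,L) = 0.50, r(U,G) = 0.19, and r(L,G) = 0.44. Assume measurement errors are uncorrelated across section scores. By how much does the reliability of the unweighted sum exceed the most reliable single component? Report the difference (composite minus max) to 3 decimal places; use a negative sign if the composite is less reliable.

0.025

Var(sum) = 3 + 2.26 = 5.26; true-score variance = 2.08 + 2.26 = 4.34; composite reliability = 0.8251.
Max component reliability = 0.8000.
Difference = 0.8251 − 0.8000 = 0.025.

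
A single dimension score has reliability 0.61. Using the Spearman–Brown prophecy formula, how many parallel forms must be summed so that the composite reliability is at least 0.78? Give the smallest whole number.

3

k ≥ ρ*(1−ρ₁)/(ρ₁(1−ρ*)) = 0.78·0.39 / (0.61·0.22) = 2.267.
Smallest integer k = 3.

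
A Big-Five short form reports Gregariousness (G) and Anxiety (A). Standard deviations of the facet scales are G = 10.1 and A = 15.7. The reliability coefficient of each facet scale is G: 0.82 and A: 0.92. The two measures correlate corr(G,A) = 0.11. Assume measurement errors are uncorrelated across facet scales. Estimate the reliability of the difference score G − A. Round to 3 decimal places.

Var(G−A) = 10.1² + 15.7² − 2·10.1·15.7·0.11 = 348.5 − 34.8854 = 313.615.
Because errors are independent across components, Cov(Tᵢ,Tⱼ) = Cov(Xᵢ,Xⱼ); the off-diagonal part of the true-score variance is the same as above.
True-score variance = [10.1²·0.82 + 15.7²·0.92] − 34.8854 = 310.419 − 34.8854 = 275.534.
Reliability = 275.534 / 313.615 = 0.879.

0.879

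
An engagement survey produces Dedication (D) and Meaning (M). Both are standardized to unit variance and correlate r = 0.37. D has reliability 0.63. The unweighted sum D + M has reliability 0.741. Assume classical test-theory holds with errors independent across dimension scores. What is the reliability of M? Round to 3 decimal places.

0.660

Var(D+M) = 2 + 2·0.37 = 2.740.
True-score variance = ρ_D + ρ_M + 2·0.37, so 0.741 = (0.63 + ρ_M + 0.74) / 2.740.
ρ_M = 0.741·2.740 − 0.63 − 0.74 = 0.660.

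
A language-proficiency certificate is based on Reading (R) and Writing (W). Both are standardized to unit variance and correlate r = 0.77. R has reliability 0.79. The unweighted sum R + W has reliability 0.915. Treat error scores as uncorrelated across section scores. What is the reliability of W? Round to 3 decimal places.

0.909

Var(R+W) = 2 + 2·0.77 = 3.540.
True-score variance = ρ_R + ρ_W + 2·0.77, so 0.915 = (0.79 + ρ_W + 1.54) / 3.540.
ρ_W = 0.915·3.540 − 0.79 − 1.54 = 0.909.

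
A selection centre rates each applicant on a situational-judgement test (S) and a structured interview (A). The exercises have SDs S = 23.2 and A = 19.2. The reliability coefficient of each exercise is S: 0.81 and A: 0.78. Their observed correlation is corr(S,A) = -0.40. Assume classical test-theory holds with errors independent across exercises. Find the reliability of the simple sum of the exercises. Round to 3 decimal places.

Var(S+A) = 23.2² + 19.2² + 2·[23.2·19.2·(-0.40)] = 906.88 − 356.352 = 550.528.
Because errors are independent across components, Cov(Tᵢ,Tⱼ) = Cov(Xᵢ,Xⱼ); the off-diagonal part of the true-score variance is the same as above.
True-score variance = [23.2²·0.81 + 19.2²·0.78] − 356.352 = 723.514 − 356.352 = 367.162.
Reliability = 367.162 / 550.528 = 0.667.

0.667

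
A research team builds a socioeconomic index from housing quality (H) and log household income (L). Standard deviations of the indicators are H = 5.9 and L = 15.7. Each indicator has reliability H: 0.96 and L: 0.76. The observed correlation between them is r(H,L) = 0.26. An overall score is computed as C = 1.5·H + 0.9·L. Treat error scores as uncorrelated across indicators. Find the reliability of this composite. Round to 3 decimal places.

Var(C) = 1.5²·5.9² + 0.9²·15.7² + 2·[1.35·5.9·15.7·0.26] = 277.979 + 65.0263 = 343.006.
With uncorrelated errors the cross-covariances are all true-score covariance, so they carry over unchanged; only the diagonal terms shrink to ρᵢσᵢ².
True-score variance = [1.5²·5.9²·0.96 + 0.9²·15.7²·0.76] + 65.0263 = 226.929 + 65.0263 = 291.955.
Reliability = 291.955 / 343.006 = 0.851.

0.851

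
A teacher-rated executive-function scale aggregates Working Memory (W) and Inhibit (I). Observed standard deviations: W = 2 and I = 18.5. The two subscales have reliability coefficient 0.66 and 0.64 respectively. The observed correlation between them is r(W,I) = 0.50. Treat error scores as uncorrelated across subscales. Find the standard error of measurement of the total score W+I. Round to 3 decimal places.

11.161

Var(total) = 346.25 + 37 = 383.25.
True-score variance = 221.68 + 37 = 258.68, so reliability = 0.6750.
Error variance = 383.25 − 258.68 = 124.57; SEM = √124.57 = 11.161.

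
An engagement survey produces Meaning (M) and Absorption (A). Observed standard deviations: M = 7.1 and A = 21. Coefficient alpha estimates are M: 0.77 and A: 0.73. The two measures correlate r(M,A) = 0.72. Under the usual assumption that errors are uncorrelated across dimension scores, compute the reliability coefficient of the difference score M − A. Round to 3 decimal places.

Var(M−A) = 7.1² + 21² − 2·7.1·21·0.72 = 491.41 − 214.704 = 276.706.
Under uncorrelated errors the observed covariances equal the true-score covariances, so only the own-variance terms attenuate.
True-score variance = [7.1²·0.77 + 21²·0.73] − 214.704 = 360.746 − 214.704 = 146.042.
Reliability = 146.042 / 276.706 = 0.528.

0.528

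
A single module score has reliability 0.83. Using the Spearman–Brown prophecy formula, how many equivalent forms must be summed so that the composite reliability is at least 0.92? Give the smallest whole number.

3

k ≥ ρ*(1−ρ₁)/(ρ₁(1−ρ*)) = 0.92·0.17 / (0.83·0.08) = 2.355.
Smallest integer k = 3.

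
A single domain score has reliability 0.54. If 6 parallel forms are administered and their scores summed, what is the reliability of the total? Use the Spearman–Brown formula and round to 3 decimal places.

0.876

ρ_k = kρ / (1 + (k−1)ρ) = 6·0.54 / (1 + 5·0.54) = 3.240 / 3.700 = 0.876.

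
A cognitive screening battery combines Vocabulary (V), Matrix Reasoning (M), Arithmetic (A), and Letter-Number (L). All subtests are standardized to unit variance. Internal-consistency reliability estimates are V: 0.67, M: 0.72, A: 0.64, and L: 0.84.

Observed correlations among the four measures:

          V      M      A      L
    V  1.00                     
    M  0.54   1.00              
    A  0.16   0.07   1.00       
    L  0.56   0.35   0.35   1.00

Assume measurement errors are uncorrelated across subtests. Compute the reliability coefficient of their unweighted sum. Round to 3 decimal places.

0.860

Var(V+M+A+L) = 4 + 2·[0.54 + 0.16 + 0.56 + 0.07 + 0.35 + 0.35] = 4 + 4.06 = 8.06.
With uncorrelated errors the cross-covariances are all true-score covariance, so they carry over unchanged; only the diagonal terms shrink to ρᵢσᵢ².
True-score variance = [0.67 + 0.72 + 0.64 + 0.84] + 4.06 = 2.87 + 4.06 = 6.93.
Reliability = 6.93 / 8.06 = 0.860.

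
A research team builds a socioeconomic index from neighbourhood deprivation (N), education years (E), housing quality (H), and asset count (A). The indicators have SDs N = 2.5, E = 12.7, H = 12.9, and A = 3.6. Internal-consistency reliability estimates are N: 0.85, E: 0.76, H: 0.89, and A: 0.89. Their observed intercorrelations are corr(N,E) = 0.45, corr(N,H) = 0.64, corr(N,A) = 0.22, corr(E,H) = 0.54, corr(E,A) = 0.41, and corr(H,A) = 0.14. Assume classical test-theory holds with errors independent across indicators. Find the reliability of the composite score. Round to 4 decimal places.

Var(N+E+H+A) = 2.5² + 12.7² + 12.9² + 3.6² + 2·[2.5·12.7·0.45 + 2.5·12.9·0.64 + 2.5·3.6·0.22 + 12.7·12.9·0.54 + 12.7·3.6·0.41 + 12.9·3.6·0.14] = 346.91 + 301.245 = 648.155.
With uncorrelated errors the cross-covariances are all true-score covariance, so they carry over unchanged; only the diagonal terms shrink to ρᵢσᵢ².
True-score variance = [2.5²·0.85 + 12.7²·0.76 + 12.9²·0.89 + 3.6²·0.89] + 301.245 = 287.532 + 301.245 = 588.777.
Reliability = 588.777 / 648.155 = 0.9084.

0.9084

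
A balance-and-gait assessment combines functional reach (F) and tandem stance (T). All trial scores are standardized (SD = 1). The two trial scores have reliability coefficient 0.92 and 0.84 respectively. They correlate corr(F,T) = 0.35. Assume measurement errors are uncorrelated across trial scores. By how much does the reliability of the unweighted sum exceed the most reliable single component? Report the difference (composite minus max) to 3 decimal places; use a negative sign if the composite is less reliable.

-0.009

Var(sum) = 2 + 0.7 = 2.7; true-score variance = 1.76 + 0.7 = 2.46; composite reliability = 0.9111.
Max component reliability = 0.9200.
Difference = 0.9111 − 0.9200 = -0.009.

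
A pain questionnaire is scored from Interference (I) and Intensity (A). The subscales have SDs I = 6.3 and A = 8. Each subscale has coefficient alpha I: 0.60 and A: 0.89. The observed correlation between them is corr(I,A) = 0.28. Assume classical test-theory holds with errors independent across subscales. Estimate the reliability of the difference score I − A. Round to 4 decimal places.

0.6963

Var(I−A) = 6.3² + 8² − 2·6.3·8·0.28 = 103.69 − 28.224 = 75.466.
Because errors are independent across components, Cov(Tᵢ,Tⱼ) = Cov(Xᵢ,Xⱼ); the off-diagonal part of the true-score variance is the same as above.
True-score variance = [6.3²·0.60 + 8²·0.89] − 28.224 = 80.774 − 28.224 = 52.55.
Reliability = 52.55 / 75.466 = 0.6963.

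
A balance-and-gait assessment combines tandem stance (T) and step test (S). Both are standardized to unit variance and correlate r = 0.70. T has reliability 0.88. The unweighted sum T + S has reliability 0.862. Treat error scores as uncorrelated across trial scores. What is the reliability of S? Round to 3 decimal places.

0.651

Var(T+S) = 2 + 2·0.70 = 3.400.
True-score variance = ρ_T + ρ_S + 2·0.70, so 0.862 = (0.88 + ρ_S + 1.40) / 3.400.
ρ_S = 0.862·3.400 − 0.88 − 1.40 = 0.651.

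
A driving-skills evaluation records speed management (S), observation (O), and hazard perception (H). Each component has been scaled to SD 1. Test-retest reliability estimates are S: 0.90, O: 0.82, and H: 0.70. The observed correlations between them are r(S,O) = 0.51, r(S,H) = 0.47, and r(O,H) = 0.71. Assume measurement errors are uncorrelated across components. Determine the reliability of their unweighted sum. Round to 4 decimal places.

Var(S+O+H) = 3 + 2·[0.51 + 0.47 + 0.71] = 3 + 3.38 = 6.38.
Because errors are independent across components, Cov(Tᵢ,Tⱼ) = Cov(Xᵢ,Xⱼ); the off-diagonal part of the true-score variance is the same as above.
True-score variance = [0.90 + 0.82 + 0.70] + 3.38 = 2.42 + 3.38 = 5.8.
Reliability = 5.8 / 6.38 = 0.9091.

0.9091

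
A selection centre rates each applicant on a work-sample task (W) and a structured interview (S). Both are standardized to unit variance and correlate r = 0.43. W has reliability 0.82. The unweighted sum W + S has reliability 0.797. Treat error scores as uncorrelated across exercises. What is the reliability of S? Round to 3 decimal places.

0.599

Var(W+S) = 2 + 2·0.43 = 2.860.
True-score variance = ρ_W + ρ_S + 2·0.43, so 0.797 = (0.82 + ρ_S + 0.86) / 2.860.
ρ_S = 0.797·2.860 − 0.82 − 0.86 = 0.599.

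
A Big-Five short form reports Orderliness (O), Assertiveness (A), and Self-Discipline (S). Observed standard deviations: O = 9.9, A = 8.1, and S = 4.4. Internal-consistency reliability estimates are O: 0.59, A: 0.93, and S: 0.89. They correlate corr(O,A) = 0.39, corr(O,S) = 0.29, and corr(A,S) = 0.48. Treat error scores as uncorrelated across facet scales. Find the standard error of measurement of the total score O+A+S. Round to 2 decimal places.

6.85

Var(total) = 182.98 + 122.027 = 305.007.
True-score variance = 136.074 + 122.027 = 258.101, so reliability = 0.8462.
Error variance = 305.007 − 258.101 = 46.9064; SEM = √46.9064 = 6.85.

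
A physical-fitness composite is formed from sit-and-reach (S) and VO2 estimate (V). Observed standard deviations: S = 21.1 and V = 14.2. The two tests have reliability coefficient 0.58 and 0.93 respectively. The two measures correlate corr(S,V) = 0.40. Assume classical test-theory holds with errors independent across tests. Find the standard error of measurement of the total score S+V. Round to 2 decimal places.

14.18

Var(total) = 646.85 + 239.696 = 886.546.
True-score variance = 445.747 + 239.696 = 685.443, so reliability = 0.7732.
Error variance = 886.546 − 685.443 = 201.103; SEM = √201.103 = 14.18.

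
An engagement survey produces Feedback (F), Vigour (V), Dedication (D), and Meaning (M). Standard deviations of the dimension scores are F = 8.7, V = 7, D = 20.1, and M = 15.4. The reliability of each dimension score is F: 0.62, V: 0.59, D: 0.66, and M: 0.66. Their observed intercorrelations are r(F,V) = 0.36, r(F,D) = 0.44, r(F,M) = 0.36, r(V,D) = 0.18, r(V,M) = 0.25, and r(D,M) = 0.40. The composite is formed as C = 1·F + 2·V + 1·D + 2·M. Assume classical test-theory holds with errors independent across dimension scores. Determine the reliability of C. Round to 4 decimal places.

Var(C) = 8.7² + 2²·7² + 20.1² + 2²·15.4² + 2·[2·8.7·7·0.36 + 8.7·20.1·0.44 + 2·8.7·15.4·0.36 + 2·7·20.1·0.18 + 4·7·15.4·0.25 + 2·20.1·15.4·0.40] = 1624.34 + 1246.68 = 2871.02.
With uncorrelated errors the cross-covariances are all true-score covariance, so they carry over unchanged; only the diagonal terms shrink to ρᵢσᵢ².
True-score variance = [8.7²·0.62 + 2²·7²·0.59 + 20.1²·0.66 + 2²·15.4²·0.66] + 1246.68 = 1055.32 + 1246.68 = 2302.
Reliability = 2302 / 2871.02 = 0.8018.

0.8018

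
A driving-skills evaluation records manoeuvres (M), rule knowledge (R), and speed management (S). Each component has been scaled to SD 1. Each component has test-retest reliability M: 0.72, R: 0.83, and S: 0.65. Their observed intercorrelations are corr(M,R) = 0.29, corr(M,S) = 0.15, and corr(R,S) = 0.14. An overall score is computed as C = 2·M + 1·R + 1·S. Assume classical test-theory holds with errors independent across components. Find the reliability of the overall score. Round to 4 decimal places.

Var(C) = 2² + 1 + 1 + 2·[2·0.29 + 2·0.15 + 0.14] = 6 + 2.04 = 8.04.
Under uncorrelated errors the observed covariances equal the true-score covariances, so only the own-variance terms attenuate.
True-score variance = [2²·0.72 + 0.83 + 0.65] + 2.04 = 4.36 + 2.04 = 6.4.
Reliability = 6.4 / 8.04 = 0.7960.

0.7960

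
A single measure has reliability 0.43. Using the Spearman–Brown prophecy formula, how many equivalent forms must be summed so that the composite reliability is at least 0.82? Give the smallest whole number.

7

k ≥ ρ*(1−ρ₁)/(ρ₁(1−ρ*)) = 0.82·0.57 / (0.43·0.18) = 6.039.
Smallest integer k = 7.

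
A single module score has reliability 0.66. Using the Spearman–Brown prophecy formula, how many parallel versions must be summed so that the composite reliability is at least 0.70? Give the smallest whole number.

2

k ≥ ρ*(1−ρ₁)/(ρ₁(1−ρ*)) = 0.70·0.34 / (0.66·0.30) = 1.202.
Smallest integer k = 2.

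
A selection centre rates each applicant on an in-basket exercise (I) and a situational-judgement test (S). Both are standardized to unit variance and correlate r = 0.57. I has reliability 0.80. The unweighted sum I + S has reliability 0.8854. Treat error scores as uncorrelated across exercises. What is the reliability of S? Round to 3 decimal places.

0.840

Var(I+S) = 2 + 2·0.57 = 3.140.
True-score variance = ρ_I + ρ_S + 2·0.57, so 0.8854 = (0.80 + ρ_S + 1.14) / 3.140.
ρ_S = 0.8854·3.140 − 0.80 − 1.14 = 0.840.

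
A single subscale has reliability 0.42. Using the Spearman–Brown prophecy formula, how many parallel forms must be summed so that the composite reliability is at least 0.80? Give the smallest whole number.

k ≥ ρ*(1−ρ₁)/(ρ₁(1−ρ*)) = 0.80·0.58 / (0.42·0.20) = 5.524.
Smallest integer k = 6.

6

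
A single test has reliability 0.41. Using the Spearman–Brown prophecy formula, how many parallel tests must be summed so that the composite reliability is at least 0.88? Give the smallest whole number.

11

k ≥ ρ*(1−ρ₁)/(ρ₁(1−ρ*)) = 0.88·0.59 / (0.41·0.12) = 10.553.
Smallest integer k = 11.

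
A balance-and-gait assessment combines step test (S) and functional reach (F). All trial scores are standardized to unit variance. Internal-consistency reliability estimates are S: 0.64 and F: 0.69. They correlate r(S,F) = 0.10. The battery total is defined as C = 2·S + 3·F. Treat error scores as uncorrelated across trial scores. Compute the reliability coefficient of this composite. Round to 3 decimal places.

0.702

Var(C) = 2² + 3² + 2·[6·0.10] = 13 + 1.2 = 14.2.
With uncorrelated errors the cross-covariances are all true-score covariance, so they carry over unchanged; only the diagonal terms shrink to ρᵢσᵢ².
True-score variance = [2²·0.64 + 3²·0.69] + 1.2 = 8.77 + 1.2 = 9.97.
Reliability = 9.97 / 14.2 = 0.702.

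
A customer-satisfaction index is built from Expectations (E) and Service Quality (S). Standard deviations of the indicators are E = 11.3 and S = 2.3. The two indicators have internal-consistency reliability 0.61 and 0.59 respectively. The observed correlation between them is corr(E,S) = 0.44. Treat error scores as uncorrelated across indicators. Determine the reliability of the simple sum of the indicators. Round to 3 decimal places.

0.667

Var(E+S) = 11.3² + 2.3² + 2·[11.3·2.3·0.44] = 132.98 + 22.8712 = 155.851.
Under uncorrelated errors the observed covariances equal the true-score covariances, so only the own-variance terms attenuate.
True-score variance = [11.3²·0.61 + 2.3²·0.59] + 22.8712 = 81.012 + 22.8712 = 103.883.
Reliability = 103.883 / 155.851 = 0.667.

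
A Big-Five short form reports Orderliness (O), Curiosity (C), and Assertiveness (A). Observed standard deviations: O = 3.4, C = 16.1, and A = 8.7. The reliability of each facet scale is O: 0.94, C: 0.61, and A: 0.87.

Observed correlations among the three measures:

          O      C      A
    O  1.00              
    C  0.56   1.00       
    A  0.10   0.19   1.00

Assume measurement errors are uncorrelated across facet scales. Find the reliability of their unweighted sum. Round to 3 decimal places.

Var(O+C+A) = 3.4² + 16.1² + 8.7² + 2·[3.4·16.1·0.56 + 3.4·8.7·0.10 + 16.1·8.7·0.19] = 346.46 + 120.451 = 466.911.
Under uncorrelated errors the observed covariances equal the true-score covariances, so only the own-variance terms attenuate.
True-score variance = [3.4²·0.94 + 16.1²·0.61 + 8.7²·0.87] + 120.451 = 234.835 + 120.451 = 355.286.
Reliability = 355.286 / 466.911 = 0.761.

0.761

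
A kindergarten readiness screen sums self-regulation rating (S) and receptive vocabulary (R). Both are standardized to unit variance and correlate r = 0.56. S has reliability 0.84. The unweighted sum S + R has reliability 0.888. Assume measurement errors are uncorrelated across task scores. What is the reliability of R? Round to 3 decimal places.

0.811

Var(S+R) = 2 + 2·0.56 = 3.120.
True-score variance = ρ_S + ρ_R + 2·0.56, so 0.888 = (0.84 + ρ_R + 1.12) / 3.120.
ρ_R = 0.888·3.120 − 0.84 − 1.12 = 0.811.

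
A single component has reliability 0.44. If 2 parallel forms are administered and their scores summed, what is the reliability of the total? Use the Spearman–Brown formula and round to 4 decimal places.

ρ_k = kρ / (1 + (k−1)ρ) = 2·0.44 / (1 + 1·0.44) = 0.880 / 1.440 = 0.6111.

0.6111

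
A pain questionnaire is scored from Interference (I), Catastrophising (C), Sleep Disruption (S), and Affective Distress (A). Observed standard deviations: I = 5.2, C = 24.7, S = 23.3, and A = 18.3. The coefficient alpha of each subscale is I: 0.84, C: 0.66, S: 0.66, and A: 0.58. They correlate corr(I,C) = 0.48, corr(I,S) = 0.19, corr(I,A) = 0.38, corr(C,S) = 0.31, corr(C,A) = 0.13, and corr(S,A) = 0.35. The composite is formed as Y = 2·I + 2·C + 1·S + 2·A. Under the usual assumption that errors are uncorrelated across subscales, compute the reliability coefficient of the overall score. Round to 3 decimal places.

Var(Y) = 2²·5.2² + 2²·24.7² + 23.3² + 2²·18.3² + 2·[4·5.2·24.7·0.48 + 2·5.2·23.3·0.19 + 4·5.2·18.3·0.38 + 2·24.7·23.3·0.31 + 4·24.7·18.3·0.13 + 2·23.3·18.3·0.35] = 4430.97 + 2655.25 = 7086.22.
Because errors are independent across components, Cov(Tᵢ,Tⱼ) = Cov(Xᵢ,Xⱼ); the off-diagonal part of the true-score variance is the same as above.
True-score variance = [2²·5.2²·0.84 + 2²·24.7²·0.66 + 23.3²·0.66 + 2²·18.3²·0.58] + 2655.25 = 2836.74 + 2655.25 = 5491.99.
Reliability = 5491.99 / 7086.22 = 0.775.

0.775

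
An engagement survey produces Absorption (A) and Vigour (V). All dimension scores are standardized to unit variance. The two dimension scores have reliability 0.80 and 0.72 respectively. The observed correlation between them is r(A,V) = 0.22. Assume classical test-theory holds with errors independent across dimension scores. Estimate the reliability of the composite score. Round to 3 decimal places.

Var(A+V) = 2 + 2·[0.22] = 2 + 0.44 = 2.44.
With uncorrelated errors the cross-covariances are all true-score covariance, so they carry over unchanged; only the diagonal terms shrink to ρᵢσᵢ².
True-score variance = [0.80 + 0.72] + 0.44 = 1.52 + 0.44 = 1.96.
Reliability = 1.96 / 2.44 = 0.803.

0.803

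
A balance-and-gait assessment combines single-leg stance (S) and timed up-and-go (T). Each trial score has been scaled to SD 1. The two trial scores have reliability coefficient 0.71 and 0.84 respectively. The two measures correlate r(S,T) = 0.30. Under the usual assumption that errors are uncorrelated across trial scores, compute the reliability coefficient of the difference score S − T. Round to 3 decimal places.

0.679

Var(S−T) = 1 + 1 − 2·0.30 = 2 − 0.6 = 1.4.
Because errors are independent across components, Cov(Tᵢ,Tⱼ) = Cov(Xᵢ,Xⱼ); the off-diagonal part of the true-score variance is the same as above.
True-score variance = [0.71 + 0.84] − 0.6 = 1.55 − 0.6 = 0.95.
Reliability = 0.95 / 1.4 = 0.679.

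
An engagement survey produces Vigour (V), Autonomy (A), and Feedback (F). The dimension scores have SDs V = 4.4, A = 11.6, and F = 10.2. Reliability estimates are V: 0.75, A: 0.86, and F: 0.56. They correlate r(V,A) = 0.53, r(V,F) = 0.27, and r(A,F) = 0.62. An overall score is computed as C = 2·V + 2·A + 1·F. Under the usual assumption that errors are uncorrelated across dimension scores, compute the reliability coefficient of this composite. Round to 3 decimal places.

Var(C) = 2²·4.4² + 2²·11.6² + 10.2² + 2·[4·4.4·11.6·0.53 + 2·4.4·10.2·0.27 + 2·11.6·10.2·0.62] = 719.72 + 558.314 = 1278.03.
With uncorrelated errors the cross-covariances are all true-score covariance, so they carry over unchanged; only the diagonal terms shrink to ρᵢσᵢ².
True-score variance = [2²·4.4²·0.75 + 2²·11.6²·0.86 + 10.2²·0.56] + 558.314 = 579.229 + 558.314 = 1137.54.
Reliability = 1137.54 / 1278.03 = 0.890.

0.890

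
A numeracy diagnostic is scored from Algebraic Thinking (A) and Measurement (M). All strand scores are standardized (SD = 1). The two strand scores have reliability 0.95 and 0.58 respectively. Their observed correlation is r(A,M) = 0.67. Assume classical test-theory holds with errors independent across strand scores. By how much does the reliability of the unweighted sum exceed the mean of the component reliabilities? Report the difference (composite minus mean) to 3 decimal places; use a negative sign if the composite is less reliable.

0.094

Var(sum) = 2 + 1.34 = 3.34; true-score variance = 1.53 + 1.34 = 2.87; composite reliability = 0.8593.
Mean component reliability = 0.7650.
Difference = 0.8593 − 0.7650 = 0.094.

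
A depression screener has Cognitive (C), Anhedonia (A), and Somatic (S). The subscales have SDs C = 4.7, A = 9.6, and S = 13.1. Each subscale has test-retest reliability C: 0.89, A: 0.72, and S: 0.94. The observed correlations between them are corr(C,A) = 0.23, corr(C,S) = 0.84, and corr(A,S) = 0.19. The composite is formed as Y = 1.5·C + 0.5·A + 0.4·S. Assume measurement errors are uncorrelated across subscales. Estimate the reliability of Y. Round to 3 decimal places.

Var(Y) = 1.5²·4.7² + 0.5²·9.6² + 0.4²·13.1² + 2·[0.75·4.7·9.6·0.23 + 0.6·4.7·13.1·0.84 + 0.2·9.6·13.1·0.19] = 100.2 + 87.1867 = 187.387.
Because errors are independent across components, Cov(Tᵢ,Tⱼ) = Cov(Xᵢ,Xⱼ); the off-diagonal part of the true-score variance is the same as above.
True-score variance = [1.5²·4.7²·0.89 + 0.5²·9.6²·0.72 + 0.4²·13.1²·0.94] + 87.1867 = 86.6342 + 87.1867 = 173.821.
Reliability = 173.821 / 187.387 = 0.928.

0.928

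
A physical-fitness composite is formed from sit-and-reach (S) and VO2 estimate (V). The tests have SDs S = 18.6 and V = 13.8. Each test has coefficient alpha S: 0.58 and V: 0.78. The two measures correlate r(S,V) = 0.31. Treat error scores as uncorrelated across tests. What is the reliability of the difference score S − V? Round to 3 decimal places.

Var(S−V) = 18.6² + 13.8² − 2·18.6·13.8·0.31 = 536.4 − 159.142 = 377.258.
Under uncorrelated errors the observed covariances equal the true-score covariances, so only the own-variance terms attenuate.
True-score variance = [18.6²·0.58 + 13.8²·0.78] − 159.142 = 349.2 − 159.142 = 190.058.
Reliability = 190.058 / 377.258 = 0.504.

0.504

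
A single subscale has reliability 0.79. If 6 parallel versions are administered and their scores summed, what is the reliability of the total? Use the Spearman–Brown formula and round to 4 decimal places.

0.9576

ρ_k = kρ / (1 + (k−1)ρ) = 6·0.79 / (1 + 5·0.79) = 4.740 / 4.950 = 0.9576.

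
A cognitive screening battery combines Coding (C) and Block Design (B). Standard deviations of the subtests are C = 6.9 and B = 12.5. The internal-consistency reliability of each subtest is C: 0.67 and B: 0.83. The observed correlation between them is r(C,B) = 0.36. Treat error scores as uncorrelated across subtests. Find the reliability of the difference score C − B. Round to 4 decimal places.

0.7018

Var(C−B) = 6.9² + 12.5² − 2·6.9·12.5·0.36 = 203.86 − 62.1 = 141.76.
Because errors are independent across components, Cov(Tᵢ,Tⱼ) = Cov(Xᵢ,Xⱼ); the off-diagonal part of the true-score variance is the same as above.
True-score variance = [6.9²·0.67 + 12.5²·0.83] − 62.1 = 161.586 − 62.1 = 99.4862.
Reliability = 99.4862 / 141.76 = 0.7018.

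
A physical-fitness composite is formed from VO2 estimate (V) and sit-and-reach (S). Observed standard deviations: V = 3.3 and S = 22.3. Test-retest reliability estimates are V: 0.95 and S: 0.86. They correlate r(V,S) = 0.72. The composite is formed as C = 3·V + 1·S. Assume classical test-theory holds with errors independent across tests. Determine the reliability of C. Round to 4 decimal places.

0.9184

Var(C) = 3²·3.3² + 22.3² + 2·[3·3.3·22.3·0.72] = 595.3 + 317.909 = 913.209.
Because errors are independent across components, Cov(Tᵢ,Tⱼ) = Cov(Xᵢ,Xⱼ); the off-diagonal part of the true-score variance is the same as above.
True-score variance = [3²·3.3²·0.95 + 22.3²·0.86] + 317.909 = 520.779 + 317.909 = 838.688.
Reliability = 838.688 / 913.209 = 0.9184.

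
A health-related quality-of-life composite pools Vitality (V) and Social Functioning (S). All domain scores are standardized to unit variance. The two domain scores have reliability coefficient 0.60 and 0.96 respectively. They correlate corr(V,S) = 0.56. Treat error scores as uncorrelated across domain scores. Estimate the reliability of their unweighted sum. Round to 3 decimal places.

0.859

Var(V+S) = 2 + 2·[0.56] = 2 + 1.12 = 3.12.
Because errors are independent across components, Cov(Tᵢ,Tⱼ) = Cov(Xᵢ,Xⱼ); the off-diagonal part of the true-score variance is the same as above.
True-score variance = [0.60 + 0.96] + 1.12 = 1.56 + 1.12 = 2.68.
Reliability = 2.68 / 3.12 = 0.859.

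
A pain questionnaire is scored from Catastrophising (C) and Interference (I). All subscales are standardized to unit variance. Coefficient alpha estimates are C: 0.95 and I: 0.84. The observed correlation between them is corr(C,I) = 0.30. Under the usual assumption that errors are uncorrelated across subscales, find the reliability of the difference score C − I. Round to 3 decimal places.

Var(C−I) = 1 + 1 − 2·0.30 = 2 − 0.6 = 1.4.
With uncorrelated errors the cross-covariances are all true-score covariance, so they carry over unchanged; only the diagonal terms shrink to ρᵢσᵢ².
True-score variance = [0.95 + 0.84] − 0.6 = 1.79 − 0.6 = 1.19.
Reliability = 1.19 / 1.4 = 0.850.

0.850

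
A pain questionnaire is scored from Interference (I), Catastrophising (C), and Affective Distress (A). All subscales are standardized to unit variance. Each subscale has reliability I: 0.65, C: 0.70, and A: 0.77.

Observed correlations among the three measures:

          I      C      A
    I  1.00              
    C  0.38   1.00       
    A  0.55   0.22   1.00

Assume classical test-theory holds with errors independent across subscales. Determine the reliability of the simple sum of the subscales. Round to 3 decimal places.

0.834

Var(I+C+A) = 3 + 2·[0.38 + 0.55 + 0.22] = 3 + 2.3 = 5.3.
Under uncorrelated errors the observed covariances equal the true-score covariances, so only the own-variance terms attenuate.
True-score variance = [0.65 + 0.70 + 0.77] + 2.3 = 2.12 + 2.3 = 4.42.
Reliability = 4.42 / 5.3 = 0.834.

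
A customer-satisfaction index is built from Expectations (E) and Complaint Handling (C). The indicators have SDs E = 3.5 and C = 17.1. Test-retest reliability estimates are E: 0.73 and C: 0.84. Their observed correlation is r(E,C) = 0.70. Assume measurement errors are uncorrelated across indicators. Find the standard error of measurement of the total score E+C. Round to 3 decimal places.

7.078

Var(total) = 304.66 + 83.79 = 388.45.
True-score variance = 254.567 + 83.79 = 338.357, so reliability = 0.8710.
Error variance = 388.45 − 338.357 = 50.0931; SEM = √50.0931 = 7.078.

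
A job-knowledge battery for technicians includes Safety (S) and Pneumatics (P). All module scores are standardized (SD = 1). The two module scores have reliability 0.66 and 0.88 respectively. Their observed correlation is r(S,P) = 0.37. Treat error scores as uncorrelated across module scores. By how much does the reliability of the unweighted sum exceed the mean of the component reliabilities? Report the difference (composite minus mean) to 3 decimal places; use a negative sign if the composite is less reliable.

Var(sum) = 2 + 0.74 = 2.74; true-score variance = 1.54 + 0.74 = 2.28; composite reliability = 0.8321.
Mean component reliability = 0.7700.
Difference = 0.8321 − 0.7700 = 0.062.

0.062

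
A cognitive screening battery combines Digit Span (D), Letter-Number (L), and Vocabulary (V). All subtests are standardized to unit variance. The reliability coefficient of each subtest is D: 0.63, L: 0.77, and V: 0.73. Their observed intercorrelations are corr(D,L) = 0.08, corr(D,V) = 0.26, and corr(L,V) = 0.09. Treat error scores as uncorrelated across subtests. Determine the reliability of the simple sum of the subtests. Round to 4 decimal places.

0.7746

Var(D+L+V) = 3 + 2·[0.08 + 0.26 + 0.09] = 3 + 0.86 = 3.86.
Under uncorrelated errors the observed covariances equal the true-score covariances, so only the own-variance terms attenuate.
True-score variance = [0.63 + 0.77 + 0.73] + 0.86 = 2.13 + 0.86 = 2.99.
Reliability = 2.99 / 3.86 = 0.7746.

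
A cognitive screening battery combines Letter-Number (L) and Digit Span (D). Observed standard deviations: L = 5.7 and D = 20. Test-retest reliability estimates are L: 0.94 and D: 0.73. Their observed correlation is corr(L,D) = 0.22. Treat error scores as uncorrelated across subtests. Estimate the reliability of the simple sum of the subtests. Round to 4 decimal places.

0.7722

Var(L+D) = 5.7² + 20² + 2·[5.7·20·0.22] = 432.49 + 50.16 = 482.65.
Because errors are independent across components, Cov(Tᵢ,Tⱼ) = Cov(Xᵢ,Xⱼ); the off-diagonal part of the true-score variance is the same as above.
True-score variance = [5.7²·0.94 + 20²·0.73] + 50.16 = 322.541 + 50.16 = 372.701.
Reliability = 372.701 / 482.65 = 0.7722.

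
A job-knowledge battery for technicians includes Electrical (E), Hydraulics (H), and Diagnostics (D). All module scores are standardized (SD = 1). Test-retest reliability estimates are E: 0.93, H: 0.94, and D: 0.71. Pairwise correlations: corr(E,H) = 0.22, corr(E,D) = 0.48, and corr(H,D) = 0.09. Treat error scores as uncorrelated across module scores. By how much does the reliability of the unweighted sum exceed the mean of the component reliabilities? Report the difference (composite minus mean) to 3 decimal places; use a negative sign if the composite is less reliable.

Var(sum) = 3 + 1.58 = 4.58; true-score variance = 2.58 + 1.58 = 4.16; composite reliability = 0.9083.
Mean component reliability = 0.8600.
Difference = 0.9083 − 0.8600 = 0.048.

0.048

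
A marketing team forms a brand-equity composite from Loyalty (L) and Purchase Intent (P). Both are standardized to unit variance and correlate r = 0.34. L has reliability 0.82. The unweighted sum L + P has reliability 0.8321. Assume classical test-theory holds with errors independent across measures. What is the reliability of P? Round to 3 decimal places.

Var(L+P) = 2 + 2·0.34 = 2.680.
True-score variance = ρ_L + ρ_P + 2·0.34, so 0.8321 = (0.82 + ρ_P + 0.68) / 2.680.
ρ_P = 0.8321·2.680 − 0.82 − 0.68 = 0.730.

0.730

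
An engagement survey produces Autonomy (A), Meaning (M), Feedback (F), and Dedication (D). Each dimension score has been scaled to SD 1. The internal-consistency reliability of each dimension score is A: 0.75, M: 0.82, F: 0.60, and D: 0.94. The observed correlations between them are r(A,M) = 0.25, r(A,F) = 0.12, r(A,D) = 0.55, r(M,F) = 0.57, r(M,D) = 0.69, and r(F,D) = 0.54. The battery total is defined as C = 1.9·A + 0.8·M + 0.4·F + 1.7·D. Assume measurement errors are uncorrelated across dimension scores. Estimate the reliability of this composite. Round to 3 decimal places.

0.915

Var(C) = 1.9² + 0.8² + 0.4² + 1.7² + 2·[1.52·0.25 + 0.76·0.12 + 3.23·0.55 + 0.32·0.57 + 1.36·0.69 + 0.68·0.54] = 7.3 + 7.4714 = 14.7714.
Because errors are independent across components, Cov(Tᵢ,Tⱼ) = Cov(Xᵢ,Xⱼ); the off-diagonal part of the true-score variance is the same as above.
True-score variance = [1.9²·0.75 + 0.8²·0.82 + 0.4²·0.60 + 1.7²·0.94] + 7.4714 = 6.0449 + 7.4714 = 13.5163.
Reliability = 13.5163 / 14.7714 = 0.915.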